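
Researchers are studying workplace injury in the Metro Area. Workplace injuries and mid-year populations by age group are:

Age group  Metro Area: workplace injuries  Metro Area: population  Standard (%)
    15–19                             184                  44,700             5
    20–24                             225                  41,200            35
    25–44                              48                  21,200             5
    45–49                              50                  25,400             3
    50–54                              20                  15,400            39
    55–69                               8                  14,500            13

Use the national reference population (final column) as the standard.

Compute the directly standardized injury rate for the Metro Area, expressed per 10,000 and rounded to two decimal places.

28.68

Age-specific rates per 10,000 for the Metro Area: 41.16, 54.61, 22.64, 19.69, 12.99, 5.52.
Standard weights: 0.05, 0.35, 0.05, 0.03, 0.39, 0.13.
Standardized rate: 0.0500×41.16 + 0.3500×54.61 + 0.0500×22.64 + 0.0300×19.69 + 0.3900×12.99 + 0.1300×5.52 = 28.6770 per 10,000.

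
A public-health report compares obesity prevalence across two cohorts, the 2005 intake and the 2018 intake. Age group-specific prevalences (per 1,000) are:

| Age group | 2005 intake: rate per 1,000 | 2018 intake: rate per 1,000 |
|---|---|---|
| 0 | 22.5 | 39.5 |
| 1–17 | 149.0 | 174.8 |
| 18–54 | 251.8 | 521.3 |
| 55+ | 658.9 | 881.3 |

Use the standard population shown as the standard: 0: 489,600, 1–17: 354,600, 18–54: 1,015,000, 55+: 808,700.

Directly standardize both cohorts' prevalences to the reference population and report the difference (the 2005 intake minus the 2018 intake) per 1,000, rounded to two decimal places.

-176.49

Standard total = 2,667,900; weights = 0.1835, 0.1329, 0.3804, 0.3031.
The 2005 intake: 0.1835×22.5 + 0.1329×149.0 + 0.3804×251.8 + 0.3031×658.9 = 319.4576 per 1,000.
The 2018 intake: 0.1835×39.5 + 0.1329×174.8 + 0.3804×521.3 + 0.3031×881.3 = 495.9519 per 1,000.
Difference = 319.4576 − 495.9519 = -176.4943.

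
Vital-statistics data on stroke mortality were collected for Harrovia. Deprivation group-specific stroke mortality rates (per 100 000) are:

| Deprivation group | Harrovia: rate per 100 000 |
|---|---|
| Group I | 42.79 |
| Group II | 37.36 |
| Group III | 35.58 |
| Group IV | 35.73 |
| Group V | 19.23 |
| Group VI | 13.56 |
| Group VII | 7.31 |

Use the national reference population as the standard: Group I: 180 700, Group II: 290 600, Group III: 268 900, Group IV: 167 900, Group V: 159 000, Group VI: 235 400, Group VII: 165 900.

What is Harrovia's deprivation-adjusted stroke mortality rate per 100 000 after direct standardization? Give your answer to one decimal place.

28.3

Standard total = 1 468 400; weights = 0.1231, 0.1979, 0.1831, 0.1143, 0.1083, 0.1603, 0.1130.
Standardized rate: 0.1231×42.79 + 0.1979×37.36 + 0.1831×35.58 + 0.1143×35.73 + 0.1083×19.23 + 0.1603×13.56 + 0.1130×7.31 = 28.3423 per 100 000.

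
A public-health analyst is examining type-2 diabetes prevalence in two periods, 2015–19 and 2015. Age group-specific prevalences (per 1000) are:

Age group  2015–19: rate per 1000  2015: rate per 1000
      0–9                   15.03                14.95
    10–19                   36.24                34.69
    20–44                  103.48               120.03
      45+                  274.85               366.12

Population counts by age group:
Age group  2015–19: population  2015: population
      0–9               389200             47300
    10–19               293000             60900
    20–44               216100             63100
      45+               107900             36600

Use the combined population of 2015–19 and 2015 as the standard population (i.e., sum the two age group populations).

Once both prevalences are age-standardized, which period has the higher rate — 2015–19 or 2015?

Combined standard total = 1214100; weights = 0.3595, 0.2915, 0.2300, 0.1190.
2015–19: 0.3595×15.03 + 0.2915×36.24 + 0.2300×103.48 + 0.1190×274.85 = 72.4762 per 1000.
2015: 0.3595×14.95 + 0.2915×34.69 + 0.2300×120.03 + 0.1190×366.12 = 86.6643 per 1000.

2015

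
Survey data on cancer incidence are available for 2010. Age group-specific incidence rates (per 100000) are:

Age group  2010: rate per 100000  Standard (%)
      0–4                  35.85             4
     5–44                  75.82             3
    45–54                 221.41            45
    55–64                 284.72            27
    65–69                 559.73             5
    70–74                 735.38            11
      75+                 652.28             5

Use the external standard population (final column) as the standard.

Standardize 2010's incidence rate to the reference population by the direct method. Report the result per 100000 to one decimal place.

Standard weights: 0.04, 0.03, 0.45, 0.27, 0.05, 0.11, 0.05.
Standardized rate: 0.0400×35.85 + 0.0300×75.82 + 0.4500×221.41 + 0.2700×284.72 + 0.0500×559.73 + 0.1100×735.38 + 0.0500×652.28 = 321.7098 per 100000.

321.7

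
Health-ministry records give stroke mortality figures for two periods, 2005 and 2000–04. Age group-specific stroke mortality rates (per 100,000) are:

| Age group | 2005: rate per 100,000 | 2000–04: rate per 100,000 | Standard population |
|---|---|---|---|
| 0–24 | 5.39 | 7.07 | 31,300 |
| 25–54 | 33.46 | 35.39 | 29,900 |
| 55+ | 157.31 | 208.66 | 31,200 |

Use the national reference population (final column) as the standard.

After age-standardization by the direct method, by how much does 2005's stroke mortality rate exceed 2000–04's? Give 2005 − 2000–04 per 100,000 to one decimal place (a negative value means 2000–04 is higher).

Standard total = 92,400; weights = 0.3387, 0.3236, 0.3377.
2005: 0.3387×5.39 + 0.3236×33.46 + 0.3377×157.31 = 65.7709 per 100,000.
2000–04: 0.3387×7.07 + 0.3236×35.39 + 0.3377×208.66 = 84.3035 per 100,000.
Difference = 65.7709 − 84.3035 = -18.5326.

-18.5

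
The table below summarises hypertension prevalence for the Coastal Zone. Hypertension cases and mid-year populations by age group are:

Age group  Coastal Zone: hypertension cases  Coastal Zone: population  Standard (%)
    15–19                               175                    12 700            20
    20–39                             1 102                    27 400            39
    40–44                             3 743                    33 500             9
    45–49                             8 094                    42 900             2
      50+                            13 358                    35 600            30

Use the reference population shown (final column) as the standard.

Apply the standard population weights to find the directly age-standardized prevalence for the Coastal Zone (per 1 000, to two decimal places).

144.84

Age-specific rates per 1 000 for the Coastal Zone: 13.780, 40.219, 111.731, 188.671, 375.225.
Standard weights: 0.20, 0.39, 0.09, 0.02, 0.30.
Standardized rate: 0.2000×13.780 + 0.3900×40.219 + 0.0900×111.731 + 0.0200×188.671 + 0.3000×375.225 = 144.8380 per 1 000.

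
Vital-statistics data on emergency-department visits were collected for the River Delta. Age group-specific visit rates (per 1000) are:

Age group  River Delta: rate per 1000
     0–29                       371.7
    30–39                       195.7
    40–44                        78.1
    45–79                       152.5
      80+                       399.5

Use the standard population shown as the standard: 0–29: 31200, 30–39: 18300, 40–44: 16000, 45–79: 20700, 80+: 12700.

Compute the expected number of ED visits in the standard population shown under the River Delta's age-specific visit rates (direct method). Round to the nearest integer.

24658

Expected ED visits = Σ (standard pop × age-specific rate ÷ 1000)
= 31200×371.7/1000 + 18300×195.7/1000 + 16000×78.1/1000 + 20700×152.5/1000 + 12700×399.5/1000
= 11597.04 + 3581.31 + 1249.60 + 3156.75 + 5073.65 = 24658.35.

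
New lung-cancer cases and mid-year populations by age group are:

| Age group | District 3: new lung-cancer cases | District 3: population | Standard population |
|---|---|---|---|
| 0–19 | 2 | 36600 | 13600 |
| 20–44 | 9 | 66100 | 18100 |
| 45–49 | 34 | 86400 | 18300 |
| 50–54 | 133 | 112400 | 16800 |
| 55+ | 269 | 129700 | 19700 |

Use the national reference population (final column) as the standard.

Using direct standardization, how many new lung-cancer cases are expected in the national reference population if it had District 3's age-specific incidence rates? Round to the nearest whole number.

71

Age-specific rates per 100000 for District 3: 5.46, 13.62, 39.35, 118.33, 207.40.
Expected new lung-cancer cases = Σ (standard pop × age-specific rate ÷ 100000)
= 13600×5.46/100000 + 18100×13.62/100000 + 18300×39.35/100000 + 16800×118.33/100000 + 19700×207.40/100000
= 0.74 + 2.46 + 7.20 + 19.88 + 40.86 = 71.15.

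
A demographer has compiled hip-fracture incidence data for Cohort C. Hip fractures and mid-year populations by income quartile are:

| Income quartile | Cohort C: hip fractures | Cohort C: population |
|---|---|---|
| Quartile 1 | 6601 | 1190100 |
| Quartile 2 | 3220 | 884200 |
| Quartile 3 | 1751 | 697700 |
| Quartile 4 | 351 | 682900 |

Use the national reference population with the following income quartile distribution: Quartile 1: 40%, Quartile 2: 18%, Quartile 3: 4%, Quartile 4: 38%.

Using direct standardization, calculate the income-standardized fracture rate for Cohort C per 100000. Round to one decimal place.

Income-specific rates per 100000 for Cohort C: 554.66, 364.17, 250.97, 51.40.
Standard weights: 0.40, 0.18, 0.04, 0.38.
Standardized rate: 0.4000×554.66 + 0.1800×364.17 + 0.0400×250.97 + 0.3800×51.40 = 316.9846 per 100000.

317.0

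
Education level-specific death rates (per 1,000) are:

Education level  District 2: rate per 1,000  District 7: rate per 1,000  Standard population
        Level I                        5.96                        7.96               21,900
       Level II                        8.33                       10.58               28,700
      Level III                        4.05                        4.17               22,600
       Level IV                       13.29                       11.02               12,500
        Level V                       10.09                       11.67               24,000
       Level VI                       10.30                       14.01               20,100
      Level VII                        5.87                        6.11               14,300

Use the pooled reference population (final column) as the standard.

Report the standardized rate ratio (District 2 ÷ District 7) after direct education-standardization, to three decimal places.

Standard total = 144,100; weights = 0.1520, 0.1992, 0.1568, 0.0867, 0.1666, 0.1395, 0.0992.
District 2: 0.1520×5.96 + 0.1992×8.33 + 0.1568×4.05 + 0.0867×13.29 + 0.1666×10.09 + 0.1395×10.30 + 0.0992×5.87 = 8.0526 per 1,000.
District 7: 0.1520×7.96 + 0.1992×10.58 + 0.1568×4.17 + 0.0867×11.02 + 0.1666×11.67 + 0.1395×14.01 + 0.0992×6.11 = 9.4311 per 1,000.
Ratio = 8.0526 ÷ 9.4311 = 0.85384.

0.854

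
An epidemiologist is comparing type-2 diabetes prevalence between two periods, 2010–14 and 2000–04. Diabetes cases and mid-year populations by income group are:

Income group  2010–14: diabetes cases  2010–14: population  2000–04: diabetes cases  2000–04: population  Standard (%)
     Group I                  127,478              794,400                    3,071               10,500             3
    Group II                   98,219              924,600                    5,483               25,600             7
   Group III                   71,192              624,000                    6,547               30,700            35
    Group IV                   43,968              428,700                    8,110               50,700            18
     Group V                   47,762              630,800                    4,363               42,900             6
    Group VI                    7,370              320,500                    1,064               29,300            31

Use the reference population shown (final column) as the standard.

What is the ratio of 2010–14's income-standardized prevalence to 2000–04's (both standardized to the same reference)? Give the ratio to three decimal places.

0.569

Income-specific rates per 1,000 for 2010–14: 160.471, 106.229, 114.090, 102.561, 75.717, 22.995.
For 2000–04: 292.476, 214.180, 213.257, 159.961, 101.702, 36.314.
Standard weights: 0.03, 0.07, 0.35, 0.18, 0.06, 0.31.
2010–14: 0.0300×160.471 + 0.0700×106.229 + 0.3500×114.090 + 0.1800×102.561 + 0.0600×75.717 + 0.3100×22.995 = 82.3141 per 1,000.
2000–04: 0.0300×292.476 + 0.0700×214.180 + 0.3500×213.257 + 0.1800×159.961 + 0.0600×101.702 + 0.3100×36.314 = 144.5593 per 1,000.
Ratio = 82.3141 ÷ 144.5593 = 0.56941.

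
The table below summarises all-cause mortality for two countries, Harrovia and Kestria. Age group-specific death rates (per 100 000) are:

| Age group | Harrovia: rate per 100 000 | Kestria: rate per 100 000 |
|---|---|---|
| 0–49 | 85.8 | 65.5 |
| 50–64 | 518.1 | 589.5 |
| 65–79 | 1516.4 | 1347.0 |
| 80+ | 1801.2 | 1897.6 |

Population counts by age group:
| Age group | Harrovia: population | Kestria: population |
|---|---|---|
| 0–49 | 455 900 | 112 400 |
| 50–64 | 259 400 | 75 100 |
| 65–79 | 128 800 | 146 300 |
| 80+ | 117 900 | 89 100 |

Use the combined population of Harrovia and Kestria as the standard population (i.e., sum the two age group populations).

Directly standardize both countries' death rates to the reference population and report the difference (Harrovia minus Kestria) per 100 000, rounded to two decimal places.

Combined standard total = 1 384 900; weights = 0.4104, 0.2415, 0.1986, 0.1495.
Harrovia: 0.4104×85.8 + 0.2415×518.1 + 0.1986×1516.4 + 0.1495×1801.2 = 730.7926 per 100 000.
Kestria: 0.4104×65.5 + 0.2415×589.5 + 0.1986×1347.0 + 0.1495×1897.6 = 720.4667 per 100 000.
Difference = 730.7926 − 720.4667 = 10.3259.

10.33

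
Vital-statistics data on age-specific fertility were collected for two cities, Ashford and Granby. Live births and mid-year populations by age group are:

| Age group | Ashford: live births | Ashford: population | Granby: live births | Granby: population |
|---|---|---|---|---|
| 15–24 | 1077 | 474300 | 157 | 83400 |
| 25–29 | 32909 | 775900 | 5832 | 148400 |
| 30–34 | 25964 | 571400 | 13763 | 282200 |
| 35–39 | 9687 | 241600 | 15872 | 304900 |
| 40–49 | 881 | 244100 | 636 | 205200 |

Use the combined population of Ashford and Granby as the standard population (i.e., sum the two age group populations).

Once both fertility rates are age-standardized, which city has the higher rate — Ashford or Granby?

Granby

Age-specific rates per 1000 for Ashford: 2.271, 42.414, 45.439, 40.095, 3.609.
For Granby: 1.882, 39.299, 48.770, 52.056, 3.099.
Combined standard total = 3331400; weights = 0.1674, 0.2775, 0.2562, 0.1640, 0.1349.
Ashford: 0.1674×2.271 + 0.2775×42.414 + 0.2562×45.439 + 0.1640×40.095 + 0.1349×3.609 = 30.8550 per 1000.
Granby: 0.1674×1.882 + 0.2775×39.299 + 0.2562×48.770 + 0.1640×52.056 + 0.1349×3.099 = 32.6727 per 1000.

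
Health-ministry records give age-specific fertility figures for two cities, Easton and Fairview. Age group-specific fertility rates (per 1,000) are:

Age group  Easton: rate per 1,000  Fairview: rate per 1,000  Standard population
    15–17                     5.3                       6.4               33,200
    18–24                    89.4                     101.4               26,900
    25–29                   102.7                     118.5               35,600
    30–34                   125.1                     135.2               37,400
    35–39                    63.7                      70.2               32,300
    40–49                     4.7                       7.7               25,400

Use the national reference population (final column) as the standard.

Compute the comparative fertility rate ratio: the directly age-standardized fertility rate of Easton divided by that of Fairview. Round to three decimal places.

0.892

Standard total = 190,800; weights = 0.1740, 0.1410, 0.1866, 0.1960, 0.1693, 0.1331.
Easton: 0.1740×5.3 + 0.1410×89.4 + 0.1866×102.7 + 0.1960×125.1 + 0.1693×63.7 + 0.1331×4.7 = 68.6193 per 1,000.
Fairview: 0.1740×6.4 + 0.1410×101.4 + 0.1866×118.5 + 0.1960×135.2 + 0.1693×70.2 + 0.1331×7.7 = 76.9301 per 1,000.
Ratio = 68.6193 ÷ 76.9301 = 0.89197.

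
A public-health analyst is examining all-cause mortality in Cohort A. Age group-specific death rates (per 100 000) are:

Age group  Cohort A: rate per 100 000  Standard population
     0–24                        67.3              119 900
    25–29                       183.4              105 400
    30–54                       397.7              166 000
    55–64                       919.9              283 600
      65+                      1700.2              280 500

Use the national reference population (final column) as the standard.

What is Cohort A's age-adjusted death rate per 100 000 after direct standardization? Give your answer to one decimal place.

Standard total = 955 400; weights = 0.1255, 0.1103, 0.1737, 0.2968, 0.2936.
Standardized rate: 0.1255×67.3 + 0.1103×183.4 + 0.1737×397.7 + 0.2968×919.9 + 0.2936×1700.2 = 870.0100 per 100 000.

870.0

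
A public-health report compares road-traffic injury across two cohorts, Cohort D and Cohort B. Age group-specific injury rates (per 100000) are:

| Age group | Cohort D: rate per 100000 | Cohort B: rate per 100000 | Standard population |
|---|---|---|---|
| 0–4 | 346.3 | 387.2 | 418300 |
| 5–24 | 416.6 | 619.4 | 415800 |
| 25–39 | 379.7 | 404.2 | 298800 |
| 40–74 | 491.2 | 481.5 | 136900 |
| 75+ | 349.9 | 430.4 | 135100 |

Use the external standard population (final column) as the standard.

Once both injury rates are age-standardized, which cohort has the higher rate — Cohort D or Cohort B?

Standard total = 1404900; weights = 0.2977, 0.2960, 0.2127, 0.0974, 0.0962.
Cohort D: 0.2977×346.3 + 0.2960×416.6 + 0.2127×379.7 + 0.0974×491.2 + 0.0962×349.9 = 388.6758 per 100000.
Cohort B: 0.2977×387.2 + 0.2960×619.4 + 0.2127×404.2 + 0.0974×481.5 + 0.0962×430.4 = 472.8818 per 100000.

Cohort B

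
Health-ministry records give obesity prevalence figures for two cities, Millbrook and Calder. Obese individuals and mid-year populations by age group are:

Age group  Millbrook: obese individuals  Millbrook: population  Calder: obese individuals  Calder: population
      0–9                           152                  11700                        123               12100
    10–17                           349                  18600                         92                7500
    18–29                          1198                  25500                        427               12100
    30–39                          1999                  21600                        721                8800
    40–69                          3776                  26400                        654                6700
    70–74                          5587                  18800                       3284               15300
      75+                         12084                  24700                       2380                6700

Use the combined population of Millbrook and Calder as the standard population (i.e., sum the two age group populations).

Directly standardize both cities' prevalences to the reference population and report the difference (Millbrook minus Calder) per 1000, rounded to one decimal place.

Age-specific rates per 1000 for Millbrook: 12.991, 18.763, 46.980, 92.546, 143.030, 297.181, 489.231.
For Calder: 10.165, 12.267, 35.289, 81.932, 97.612, 214.641, 355.224.
Combined standard total = 216500; weights = 0.1099, 0.1206, 0.1737, 0.1404, 0.1529, 0.1575, 0.1450.
Millbrook: 0.1099×12.991 + 0.1206×18.763 + 0.1737×46.980 + 0.1404×92.546 + 0.1529×143.030 + 0.1575×297.181 + 0.1450×489.231 = 164.4749 per 1000.
Calder: 0.1099×10.165 + 0.1206×12.267 + 0.1737×35.289 + 0.1404×81.932 + 0.1529×97.612 + 0.1575×214.641 + 0.1450×355.224 = 120.4800 per 1000.
Difference = 164.4749 − 120.4800 = 43.9948.

44.0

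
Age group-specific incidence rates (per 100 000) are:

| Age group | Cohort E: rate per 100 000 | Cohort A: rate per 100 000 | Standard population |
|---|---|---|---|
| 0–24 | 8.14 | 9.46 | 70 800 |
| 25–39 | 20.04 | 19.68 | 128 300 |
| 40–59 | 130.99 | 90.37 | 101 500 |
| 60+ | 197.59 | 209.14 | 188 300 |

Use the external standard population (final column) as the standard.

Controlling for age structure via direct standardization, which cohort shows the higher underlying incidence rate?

Standard total = 488 900; weights = 0.1448, 0.2624, 0.2076, 0.3852.
Cohort E: 0.1448×8.14 + 0.2624×20.04 + 0.2076×130.99 + 0.3852×197.59 = 109.7344 per 100 000.
Cohort A: 0.1448×9.46 + 0.2624×19.68 + 0.2076×90.37 + 0.3852×209.14 = 105.8464 per 100 000.

Cohort E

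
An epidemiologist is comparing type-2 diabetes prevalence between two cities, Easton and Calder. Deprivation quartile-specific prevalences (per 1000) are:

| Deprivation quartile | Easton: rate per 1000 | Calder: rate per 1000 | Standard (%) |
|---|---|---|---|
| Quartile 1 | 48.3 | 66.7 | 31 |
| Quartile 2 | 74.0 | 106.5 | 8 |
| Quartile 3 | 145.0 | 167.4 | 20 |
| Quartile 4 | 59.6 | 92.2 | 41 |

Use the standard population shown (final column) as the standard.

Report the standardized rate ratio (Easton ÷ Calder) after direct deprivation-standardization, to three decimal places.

0.740

Standard weights: 0.31, 0.08, 0.20, 0.41.
Easton: 0.3100×48.3 + 0.0800×74.0 + 0.2000×145.0 + 0.4100×59.6 = 74.3290 per 1000.
Calder: 0.3100×66.7 + 0.0800×106.5 + 0.2000×167.4 + 0.4100×92.2 = 100.4790 per 1000.
Ratio = 74.3290 ÷ 100.4790 = 0.73975.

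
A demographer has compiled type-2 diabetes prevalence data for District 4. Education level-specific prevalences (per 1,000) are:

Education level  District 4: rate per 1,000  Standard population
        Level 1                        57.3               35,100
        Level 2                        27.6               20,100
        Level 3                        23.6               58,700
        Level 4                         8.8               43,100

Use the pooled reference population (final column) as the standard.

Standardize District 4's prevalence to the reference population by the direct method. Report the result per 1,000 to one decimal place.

Standard total = 157,000; weights = 0.2236, 0.1280, 0.3739, 0.2745.
Standardized rate: 0.2236×57.3 + 0.1280×27.6 + 0.3739×23.6 + 0.2745×8.8 = 27.5834 per 1,000.

27.6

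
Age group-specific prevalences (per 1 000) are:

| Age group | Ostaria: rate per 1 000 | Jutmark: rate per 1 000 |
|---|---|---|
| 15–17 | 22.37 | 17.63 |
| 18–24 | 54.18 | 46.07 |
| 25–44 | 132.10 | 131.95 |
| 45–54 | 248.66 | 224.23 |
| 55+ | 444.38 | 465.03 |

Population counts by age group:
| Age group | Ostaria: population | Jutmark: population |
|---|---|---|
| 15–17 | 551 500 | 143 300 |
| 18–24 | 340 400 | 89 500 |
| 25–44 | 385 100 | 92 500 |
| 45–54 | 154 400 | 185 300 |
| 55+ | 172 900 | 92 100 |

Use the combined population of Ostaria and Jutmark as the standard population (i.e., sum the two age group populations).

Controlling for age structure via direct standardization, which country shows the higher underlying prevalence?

Combined standard total = 2 207 000; weights = 0.3148, 0.1948, 0.2164, 0.1539, 0.1201.
Ostaria: 0.3148×22.37 + 0.1948×54.18 + 0.2164×132.10 + 0.1539×248.66 + 0.1201×444.38 = 137.8143 per 1 000.
Jutmark: 0.3148×17.63 + 0.1948×46.07 + 0.2164×131.95 + 0.1539×224.23 + 0.1201×465.03 = 133.4291 per 1 000.
The crude rates (122.72 vs 171.29) would put Jutmark higher, but that reflects its age composition; once standardized to a common age structure, Ostaria has the higher underlying rate.

Ostaria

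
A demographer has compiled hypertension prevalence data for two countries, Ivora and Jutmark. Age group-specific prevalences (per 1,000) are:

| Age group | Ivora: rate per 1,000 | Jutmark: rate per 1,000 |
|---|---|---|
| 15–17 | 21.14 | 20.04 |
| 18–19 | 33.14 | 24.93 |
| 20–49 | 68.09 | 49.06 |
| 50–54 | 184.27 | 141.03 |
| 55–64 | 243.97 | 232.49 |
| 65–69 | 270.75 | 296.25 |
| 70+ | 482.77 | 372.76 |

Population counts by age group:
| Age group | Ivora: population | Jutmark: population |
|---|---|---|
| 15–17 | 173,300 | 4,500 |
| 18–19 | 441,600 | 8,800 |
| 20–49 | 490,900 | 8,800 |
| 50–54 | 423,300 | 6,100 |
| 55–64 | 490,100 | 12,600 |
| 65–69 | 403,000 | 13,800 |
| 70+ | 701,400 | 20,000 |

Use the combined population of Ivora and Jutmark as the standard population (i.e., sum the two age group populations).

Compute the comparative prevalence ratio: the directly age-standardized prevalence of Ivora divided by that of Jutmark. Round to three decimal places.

Combined standard total = 3,198,200; weights = 0.0556, 0.1408, 0.1562, 0.1343, 0.1572, 0.1303, 0.2256.
Ivora: 0.0556×21.14 + 0.1408×33.14 + 0.1562×68.09 + 0.1343×184.27 + 0.1572×243.97 + 0.1303×270.75 + 0.2256×482.77 = 223.7501 per 1,000.
Jutmark: 0.0556×20.04 + 0.1408×24.93 + 0.1562×49.06 + 0.1343×141.03 + 0.1572×232.49 + 0.1303×296.25 + 0.2256×372.76 = 190.4584 per 1,000.
Ratio = 223.7501 ÷ 190.4584 = 1.17480.

1.175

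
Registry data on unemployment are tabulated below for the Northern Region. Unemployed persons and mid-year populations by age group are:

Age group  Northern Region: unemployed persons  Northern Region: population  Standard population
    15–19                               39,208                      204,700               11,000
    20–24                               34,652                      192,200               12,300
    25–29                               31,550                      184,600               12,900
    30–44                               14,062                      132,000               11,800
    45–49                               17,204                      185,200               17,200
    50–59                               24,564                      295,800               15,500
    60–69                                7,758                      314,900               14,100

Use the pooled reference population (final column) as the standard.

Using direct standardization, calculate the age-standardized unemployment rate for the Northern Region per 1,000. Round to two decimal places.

116.23

Age-specific rates per 1,000 for the Northern Region: 191.539, 180.291, 170.910, 106.530, 92.894, 83.043, 24.636.
Standard total = 94,800; weights = 0.1160, 0.1297, 0.1361, 0.1245, 0.1814, 0.1635, 0.1487.
Standardized rate: 0.1160×191.539 + 0.1297×180.291 + 0.1361×170.910 + 0.1245×106.530 + 0.1814×92.894 + 0.1635×83.043 + 0.1487×24.636 = 116.2302 per 1,000.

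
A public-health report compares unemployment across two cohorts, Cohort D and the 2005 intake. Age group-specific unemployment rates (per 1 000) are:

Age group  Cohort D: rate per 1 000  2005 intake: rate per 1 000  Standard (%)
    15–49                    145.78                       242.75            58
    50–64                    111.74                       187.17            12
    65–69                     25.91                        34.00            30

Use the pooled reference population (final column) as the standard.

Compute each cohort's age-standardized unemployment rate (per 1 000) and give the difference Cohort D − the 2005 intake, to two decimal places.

Standard weights: 0.58, 0.12, 0.30.
Cohort D: 0.5800×145.78 + 0.1200×111.74 + 0.3000×25.91 = 105.7342 per 1 000.
The 2005 intake: 0.5800×242.75 + 0.1200×187.17 + 0.3000×34.00 = 173.4554 per 1 000.
Difference = 105.7342 − 173.4554 = -67.7212.

-67.72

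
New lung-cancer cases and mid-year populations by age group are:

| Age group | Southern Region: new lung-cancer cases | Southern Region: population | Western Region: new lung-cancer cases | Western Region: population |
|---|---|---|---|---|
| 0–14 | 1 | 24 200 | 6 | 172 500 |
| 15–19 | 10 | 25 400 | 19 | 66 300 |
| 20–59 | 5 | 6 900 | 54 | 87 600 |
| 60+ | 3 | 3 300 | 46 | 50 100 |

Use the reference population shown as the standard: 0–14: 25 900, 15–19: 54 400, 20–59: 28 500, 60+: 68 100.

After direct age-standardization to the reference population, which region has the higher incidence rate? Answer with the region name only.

Southern Region

Age-specific rates per 100 000 for the Southern Region: 4.13, 39.37, 72.46, 90.91.
For the Western Region: 3.48, 28.66, 61.64, 91.82.
Standard total = 176 900; weights = 0.1464, 0.3075, 0.1611, 0.3850.
The Southern Region: 0.1464×4.13 + 0.3075×39.37 + 0.1611×72.46 + 0.3850×90.91 = 59.3832 per 100 000.
The Western Region: 0.1464×3.48 + 0.3075×28.66 + 0.1611×61.64 + 0.3850×91.82 = 54.5992 per 100 000.
The crude rates (31.77 vs 33.20) would put the Western Region higher, but that reflects its age composition; once standardized to a common age structure, the Southern Region has the higher underlying rate.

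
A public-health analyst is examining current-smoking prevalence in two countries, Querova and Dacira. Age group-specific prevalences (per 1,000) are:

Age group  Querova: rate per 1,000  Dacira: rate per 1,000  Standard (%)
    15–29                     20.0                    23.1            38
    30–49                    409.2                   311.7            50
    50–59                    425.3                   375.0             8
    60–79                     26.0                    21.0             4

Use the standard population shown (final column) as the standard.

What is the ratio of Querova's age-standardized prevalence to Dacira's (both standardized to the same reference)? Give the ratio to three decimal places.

Standard weights: 0.38, 0.50, 0.08, 0.04.
Querova: 0.3800×20.0 + 0.5000×409.2 + 0.0800×425.3 + 0.0400×26.0 = 247.2640 per 1,000.
Dacira: 0.3800×23.1 + 0.5000×311.7 + 0.0800×375.0 + 0.0400×21.0 = 195.4680 per 1,000.
Ratio = 247.2640 ÷ 195.4680 = 1.26498.

1.265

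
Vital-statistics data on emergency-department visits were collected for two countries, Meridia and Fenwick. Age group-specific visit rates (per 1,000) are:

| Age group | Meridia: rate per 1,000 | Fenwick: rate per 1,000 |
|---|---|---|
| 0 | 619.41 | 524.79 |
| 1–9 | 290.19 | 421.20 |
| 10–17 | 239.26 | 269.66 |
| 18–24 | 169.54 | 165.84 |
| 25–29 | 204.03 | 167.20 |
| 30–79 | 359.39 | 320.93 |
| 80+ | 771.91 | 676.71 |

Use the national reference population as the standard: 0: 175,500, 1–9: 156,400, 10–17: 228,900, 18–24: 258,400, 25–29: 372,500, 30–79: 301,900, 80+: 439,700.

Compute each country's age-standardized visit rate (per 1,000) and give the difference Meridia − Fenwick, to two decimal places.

Standard total = 1,933,300; weights = 0.0908, 0.0809, 0.1184, 0.1337, 0.1927, 0.1562, 0.2274.
Meridia: 0.0908×619.41 + 0.0809×290.19 + 0.1184×239.26 + 0.1337×169.54 + 0.1927×204.03 + 0.1562×359.39 + 0.2274×771.91 = 401.6851 per 1,000.
Fenwick: 0.0908×524.79 + 0.0809×421.20 + 0.1184×269.66 + 0.1337×165.84 + 0.1927×167.20 + 0.1562×320.93 + 0.2274×676.71 = 372.0451 per 1,000.
Difference = 401.6851 − 372.0451 = 29.6400.

29.64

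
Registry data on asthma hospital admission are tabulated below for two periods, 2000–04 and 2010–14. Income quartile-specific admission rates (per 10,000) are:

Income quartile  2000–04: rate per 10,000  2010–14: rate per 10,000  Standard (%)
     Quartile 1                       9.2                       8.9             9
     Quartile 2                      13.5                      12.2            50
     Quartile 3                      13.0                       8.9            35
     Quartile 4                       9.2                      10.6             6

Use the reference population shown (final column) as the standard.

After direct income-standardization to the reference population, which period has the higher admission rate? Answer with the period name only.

2000–04

Standard weights: 0.09, 0.50, 0.35, 0.06.
2000–04: 0.0900×9.2 + 0.5000×13.5 + 0.3500×13.0 + 0.0600×9.2 = 12.6800 per 10,000.
2010–14: 0.0900×8.9 + 0.5000×12.2 + 0.3500×8.9 + 0.0600×10.6 = 10.6520 per 10,000.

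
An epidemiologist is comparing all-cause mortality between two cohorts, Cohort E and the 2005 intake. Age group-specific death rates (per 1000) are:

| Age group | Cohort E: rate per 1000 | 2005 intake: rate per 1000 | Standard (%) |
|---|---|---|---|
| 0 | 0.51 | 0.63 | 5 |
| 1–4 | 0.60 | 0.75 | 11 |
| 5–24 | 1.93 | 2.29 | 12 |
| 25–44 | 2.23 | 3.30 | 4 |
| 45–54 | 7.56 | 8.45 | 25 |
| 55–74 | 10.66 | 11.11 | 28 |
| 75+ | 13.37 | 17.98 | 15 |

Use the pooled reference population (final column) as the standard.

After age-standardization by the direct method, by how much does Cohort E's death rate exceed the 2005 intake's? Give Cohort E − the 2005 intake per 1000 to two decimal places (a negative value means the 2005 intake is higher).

Standard weights: 0.05, 0.11, 0.12, 0.04, 0.25, 0.28, 0.15.
Cohort E: 0.0500×0.51 + 0.1100×0.60 + 0.1200×1.93 + 0.0400×2.23 + 0.2500×7.56 + 0.2800×10.66 + 0.1500×13.37 = 7.2926 per 1000.
The 2005 intake: 0.0500×0.63 + 0.1100×0.75 + 0.1200×2.29 + 0.0400×3.30 + 0.2500×8.45 + 0.2800×11.11 + 0.1500×17.98 = 8.4411 per 1000.
Difference = 7.2926 − 8.4411 = -1.1485.

-1.15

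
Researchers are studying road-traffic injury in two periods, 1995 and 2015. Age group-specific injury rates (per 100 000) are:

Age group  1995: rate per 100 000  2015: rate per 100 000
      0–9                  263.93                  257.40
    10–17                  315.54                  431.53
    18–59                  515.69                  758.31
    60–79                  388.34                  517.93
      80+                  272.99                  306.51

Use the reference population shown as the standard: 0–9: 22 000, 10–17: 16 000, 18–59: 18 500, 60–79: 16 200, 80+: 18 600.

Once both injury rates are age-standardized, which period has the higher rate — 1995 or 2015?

Standard total = 91 300; weights = 0.2410, 0.1752, 0.2026, 0.1774, 0.2037.
1995: 0.2410×263.93 + 0.1752×315.54 + 0.2026×515.69 + 0.1774×388.34 + 0.2037×272.99 = 347.9089 per 100 000.
2015: 0.2410×257.40 + 0.1752×431.53 + 0.2026×758.31 + 0.1774×517.93 + 0.2037×306.51 = 445.6470 per 100 000.

2015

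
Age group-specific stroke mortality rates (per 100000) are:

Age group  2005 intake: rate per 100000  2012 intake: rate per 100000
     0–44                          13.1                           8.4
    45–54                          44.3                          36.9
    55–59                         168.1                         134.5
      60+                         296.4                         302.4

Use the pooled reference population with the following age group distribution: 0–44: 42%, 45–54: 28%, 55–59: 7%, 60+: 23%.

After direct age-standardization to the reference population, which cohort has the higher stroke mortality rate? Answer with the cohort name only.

Standard weights: 0.42, 0.28, 0.07, 0.23.
The 2005 intake: 0.4200×13.1 + 0.2800×44.3 + 0.0700×168.1 + 0.2300×296.4 = 97.8450 per 100000.
The 2012 intake: 0.4200×8.4 + 0.2800×36.9 + 0.0700×134.5 + 0.2300×302.4 = 92.8270 per 100000.

2005 intake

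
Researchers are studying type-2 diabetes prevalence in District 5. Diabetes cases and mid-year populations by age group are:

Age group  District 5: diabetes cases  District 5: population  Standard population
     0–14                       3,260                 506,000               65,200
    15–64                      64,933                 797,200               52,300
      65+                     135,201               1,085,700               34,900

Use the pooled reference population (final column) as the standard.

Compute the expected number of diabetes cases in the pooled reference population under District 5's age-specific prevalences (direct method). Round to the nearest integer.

Age-specific rates per 1,000 for District 5: 6.443, 81.451, 124.529.
Expected diabetes cases = Σ (standard pop × age-specific rate ÷ 1,000)
= 65,200×6.443/1,000 + 52,300×81.451/1,000 + 34,900×124.529/1,000
= 420.06 + 4259.90 + 4346.06 = 9026.03.

9026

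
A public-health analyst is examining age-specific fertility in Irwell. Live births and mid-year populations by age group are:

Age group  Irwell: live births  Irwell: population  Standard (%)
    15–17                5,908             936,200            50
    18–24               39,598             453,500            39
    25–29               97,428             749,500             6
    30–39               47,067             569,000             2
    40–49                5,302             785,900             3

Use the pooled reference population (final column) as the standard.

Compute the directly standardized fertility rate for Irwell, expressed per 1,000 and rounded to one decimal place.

Age-specific rates per 1,000 for Irwell: 6.311, 87.316, 129.991, 82.719, 6.746.
Standard weights: 0.50, 0.39, 0.06, 0.02, 0.03.
Standardized rate: 0.5000×6.311 + 0.3900×87.316 + 0.0600×129.991 + 0.0200×82.719 + 0.0300×6.746 = 46.8649 per 1,000.

46.9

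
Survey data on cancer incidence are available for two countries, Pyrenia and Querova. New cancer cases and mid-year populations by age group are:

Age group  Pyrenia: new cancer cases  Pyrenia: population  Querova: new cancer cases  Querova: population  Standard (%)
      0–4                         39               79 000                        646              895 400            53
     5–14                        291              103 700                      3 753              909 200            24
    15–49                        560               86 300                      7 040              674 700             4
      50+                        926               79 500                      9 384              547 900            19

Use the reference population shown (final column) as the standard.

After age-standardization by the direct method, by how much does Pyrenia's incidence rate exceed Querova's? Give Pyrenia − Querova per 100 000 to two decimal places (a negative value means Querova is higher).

-163.68

Age-specific rates per 100 000 for Pyrenia: 49.37, 280.62, 648.90, 1164.78.
For Querova: 72.15, 412.78, 1043.43, 1712.72.
Standard weights: 0.53, 0.24, 0.04, 0.19.
Pyrenia: 0.5300×49.37 + 0.2400×280.62 + 0.0400×648.90 + 0.1900×1164.78 = 340.7768 per 100 000.
Querova: 0.5300×72.15 + 0.2400×412.78 + 0.0400×1043.43 + 0.1900×1712.72 = 504.4591 per 100 000.
Difference = 340.7768 − 504.4591 = -163.6823.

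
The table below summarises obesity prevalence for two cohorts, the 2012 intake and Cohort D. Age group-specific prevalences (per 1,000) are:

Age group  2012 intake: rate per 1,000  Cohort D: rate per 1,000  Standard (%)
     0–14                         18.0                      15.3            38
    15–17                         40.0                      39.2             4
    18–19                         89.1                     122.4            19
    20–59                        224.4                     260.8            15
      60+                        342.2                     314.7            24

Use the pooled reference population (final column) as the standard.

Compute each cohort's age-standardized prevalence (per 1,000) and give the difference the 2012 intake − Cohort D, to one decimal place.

-4.1

Standard weights: 0.38, 0.04, 0.19, 0.15, 0.24.
The 2012 intake: 0.3800×18.0 + 0.0400×40.0 + 0.1900×89.1 + 0.1500×224.4 + 0.2400×342.2 = 141.1570 per 1,000.
Cohort D: 0.3800×15.3 + 0.0400×39.2 + 0.1900×122.4 + 0.1500×260.8 + 0.2400×314.7 = 145.2860 per 1,000.
Difference = 141.1570 − 145.2860 = -4.1290.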